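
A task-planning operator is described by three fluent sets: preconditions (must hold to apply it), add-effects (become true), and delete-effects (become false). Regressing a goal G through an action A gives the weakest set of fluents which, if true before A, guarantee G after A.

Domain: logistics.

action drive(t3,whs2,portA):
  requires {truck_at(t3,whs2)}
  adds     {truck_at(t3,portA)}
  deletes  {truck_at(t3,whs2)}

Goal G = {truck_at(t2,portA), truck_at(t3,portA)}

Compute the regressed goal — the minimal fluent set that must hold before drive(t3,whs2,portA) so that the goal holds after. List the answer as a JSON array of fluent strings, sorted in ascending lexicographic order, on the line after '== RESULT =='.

Regress:
  G ∩ del = {}  (empty — regression defined)
  G \ add = {truck_at(t2,portA), truck_at(t3,portA)} \ {truck_at(t3,portA)} = {truck_at(t2,portA)}
  ∪ pre   = {truck_at(t2,portA)} ∪ {truck_at(t3,whs2)}
          = {truck_at(t2,portA), truck_at(t3,whs2)}

== RESULT ==
["truck_at(t2,portA)", "truck_at(t3,whs2)"]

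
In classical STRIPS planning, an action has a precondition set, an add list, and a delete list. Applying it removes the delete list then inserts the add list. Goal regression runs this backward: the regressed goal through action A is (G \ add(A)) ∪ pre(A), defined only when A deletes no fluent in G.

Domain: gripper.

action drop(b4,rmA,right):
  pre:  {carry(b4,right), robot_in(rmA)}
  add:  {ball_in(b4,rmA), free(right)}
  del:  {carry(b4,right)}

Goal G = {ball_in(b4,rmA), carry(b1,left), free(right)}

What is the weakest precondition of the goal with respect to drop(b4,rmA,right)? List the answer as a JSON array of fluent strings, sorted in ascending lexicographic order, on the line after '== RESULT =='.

Regress:
  G ∩ del = {}  (empty — regression defined)
  G \ add = {ball_in(b4,rmA), carry(b1,left), free(right)} \ {ball_in(b4,rmA), free(right)} = {carry(b1,left)}
  ∪ pre   = {carry(b1,left)} ∪ {carry(b4,right), robot_in(rmA)}
          = {carry(b1,left), carry(b4,right), robot_in(rmA)}

== RESULT ==
["carry(b1,left)", "carry(b4,right)", "robot_in(rmA)"]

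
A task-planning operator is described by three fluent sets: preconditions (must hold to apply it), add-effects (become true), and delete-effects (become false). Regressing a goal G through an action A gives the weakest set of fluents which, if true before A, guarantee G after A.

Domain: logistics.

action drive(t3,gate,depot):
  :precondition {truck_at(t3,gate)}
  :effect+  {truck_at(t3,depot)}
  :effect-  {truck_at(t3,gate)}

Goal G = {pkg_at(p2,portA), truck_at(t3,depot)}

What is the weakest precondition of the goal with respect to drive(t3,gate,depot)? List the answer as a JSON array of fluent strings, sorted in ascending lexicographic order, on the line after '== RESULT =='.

Regress:
  G ∩ del = {}  (empty — regression defined)
  G \ add = {pkg_at(p2,portA), truck_at(t3,depot)} \ {truck_at(t3,depot)} = {pkg_at(p2,portA)}
  ∪ pre   = {pkg_at(p2,portA)} ∪ {truck_at(t3,gate)}
          = {pkg_at(p2,portA), truck_at(t3,gate)}

== RESULT ==
["pkg_at(p2,portA)", "truck_at(t3,gate)"]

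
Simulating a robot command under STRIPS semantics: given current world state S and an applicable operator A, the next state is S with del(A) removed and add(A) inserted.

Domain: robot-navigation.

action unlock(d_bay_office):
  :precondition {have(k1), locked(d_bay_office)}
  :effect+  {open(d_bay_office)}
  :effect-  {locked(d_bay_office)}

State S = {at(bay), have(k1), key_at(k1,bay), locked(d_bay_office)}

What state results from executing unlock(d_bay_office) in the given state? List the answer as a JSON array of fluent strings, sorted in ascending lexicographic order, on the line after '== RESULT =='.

Compute (S \ del) ∪ add:
  pre ⊆ S: {have(k1), locked(d_bay_office)} ⊆ S  — applicable
  S \ del = {at(bay), have(k1), key_at(k1,bay)}
  ∪ add   = {at(bay), have(k1), key_at(k1,bay), open(d_bay_office)}

== RESULT ==
["at(bay)", "have(k1)", "key_at(k1,bay)", "open(d_bay_office)"]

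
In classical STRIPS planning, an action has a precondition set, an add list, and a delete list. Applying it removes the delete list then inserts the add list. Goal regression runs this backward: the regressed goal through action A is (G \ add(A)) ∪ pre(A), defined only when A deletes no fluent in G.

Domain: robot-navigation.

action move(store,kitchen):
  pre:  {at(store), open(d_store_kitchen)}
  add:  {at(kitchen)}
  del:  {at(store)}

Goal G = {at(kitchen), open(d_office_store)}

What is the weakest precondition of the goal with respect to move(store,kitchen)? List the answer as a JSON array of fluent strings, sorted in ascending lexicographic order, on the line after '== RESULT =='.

Compute (G \ add) ∪ pre:
  G ∩ del = {}  (empty — regression defined)
  G \ add = {at(kitchen), open(d_office_store)} \ {at(kitchen)} = {open(d_office_store)}
  ∪ pre   = {open(d_office_store)} ∪ {at(store), open(d_store_kitchen)}
          = {at(store), open(d_office_store), open(d_store_kitchen)}

== RESULT ==
["at(store)", "open(d_office_store)", "open(d_store_kitchen)"]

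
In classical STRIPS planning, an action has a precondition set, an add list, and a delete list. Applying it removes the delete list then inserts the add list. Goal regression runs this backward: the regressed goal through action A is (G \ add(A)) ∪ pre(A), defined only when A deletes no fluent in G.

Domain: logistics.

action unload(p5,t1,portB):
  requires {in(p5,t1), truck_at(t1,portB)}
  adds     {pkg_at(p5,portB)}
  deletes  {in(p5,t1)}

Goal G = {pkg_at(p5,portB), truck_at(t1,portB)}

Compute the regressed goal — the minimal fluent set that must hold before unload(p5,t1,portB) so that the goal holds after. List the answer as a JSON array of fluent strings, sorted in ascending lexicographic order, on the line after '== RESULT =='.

Regress:
  G ∩ del = {}  (empty — regression defined)
  G \ add = {pkg_at(p5,portB), truck_at(t1,portB)} \ {pkg_at(p5,portB)} = {truck_at(t1,portB)}
  ∪ pre   = {truck_at(t1,portB)} ∪ {in(p5,t1), truck_at(t1,portB)}
          = {in(p5,t1), truck_at(t1,portB)}

== RESULT ==
["in(p5,t1)", "truck_at(t1,portB)"]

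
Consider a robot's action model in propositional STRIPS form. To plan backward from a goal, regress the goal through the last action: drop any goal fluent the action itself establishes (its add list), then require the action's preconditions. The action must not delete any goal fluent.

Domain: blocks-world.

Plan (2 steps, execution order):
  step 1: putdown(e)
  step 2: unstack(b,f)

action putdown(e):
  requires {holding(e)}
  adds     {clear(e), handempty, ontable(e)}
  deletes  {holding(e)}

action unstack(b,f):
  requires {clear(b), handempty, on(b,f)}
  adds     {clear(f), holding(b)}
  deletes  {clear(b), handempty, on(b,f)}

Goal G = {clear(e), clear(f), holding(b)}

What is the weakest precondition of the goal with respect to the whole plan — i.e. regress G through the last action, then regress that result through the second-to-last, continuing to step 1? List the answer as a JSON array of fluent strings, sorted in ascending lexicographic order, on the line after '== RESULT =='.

Regress step by step:
  through step 2 (unstack(b,f)): drop {clear(f), holding(b)}, keep {clear(e)}, require {clear(b), handempty, on(b,f)}
    → {clear(b), clear(e), handempty, on(b,f)}
  through step 1 (putdown(e)): drop {clear(e), handempty}, keep {clear(b), on(b,f)}, require {holding(e)}
    → {clear(b), holding(e), on(b,f)}

== RESULT ==
["clear(b)", "holding(e)", "on(b,f)"]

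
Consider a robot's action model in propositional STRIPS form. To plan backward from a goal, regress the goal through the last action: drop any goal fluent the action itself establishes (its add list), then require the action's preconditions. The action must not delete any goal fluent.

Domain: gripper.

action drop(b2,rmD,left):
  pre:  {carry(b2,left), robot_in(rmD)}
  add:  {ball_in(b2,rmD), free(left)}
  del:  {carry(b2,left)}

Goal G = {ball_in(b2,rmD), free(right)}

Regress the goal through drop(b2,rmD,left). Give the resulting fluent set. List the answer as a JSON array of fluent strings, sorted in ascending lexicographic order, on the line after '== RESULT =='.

Regress:
  G ∩ del = {}  (empty — regression defined)
  G \ add = {ball_in(b2,rmD), free(right)} \ {ball_in(b2,rmD), free(left)} = {free(right)}
  ∪ pre   = {free(right)} ∪ {carry(b2,left), robot_in(rmD)}
          = {carry(b2,left), free(right), robot_in(rmD)}

== RESULT ==
["carry(b2,left)", "free(right)", "robot_in(rmD)"]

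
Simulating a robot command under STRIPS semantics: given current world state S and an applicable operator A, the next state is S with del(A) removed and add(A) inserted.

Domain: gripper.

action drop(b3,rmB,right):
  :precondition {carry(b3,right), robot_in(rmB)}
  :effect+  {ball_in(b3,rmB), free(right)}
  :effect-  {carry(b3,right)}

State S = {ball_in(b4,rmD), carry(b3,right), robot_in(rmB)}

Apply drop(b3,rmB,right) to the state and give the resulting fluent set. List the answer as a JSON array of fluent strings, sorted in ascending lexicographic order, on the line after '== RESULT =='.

Progress:
  pre ⊆ S: {carry(b3,right), robot_in(rmB)} ⊆ S  — applicable
  S \ del = {ball_in(b4,rmD), robot_in(rmB)}
  ∪ add   = {ball_in(b3,rmB), ball_in(b4,rmD), free(right), robot_in(rmB)}

== RESULT ==
["ball_in(b3,rmB)", "ball_in(b4,rmD)", "free(right)", "robot_in(rmB)"]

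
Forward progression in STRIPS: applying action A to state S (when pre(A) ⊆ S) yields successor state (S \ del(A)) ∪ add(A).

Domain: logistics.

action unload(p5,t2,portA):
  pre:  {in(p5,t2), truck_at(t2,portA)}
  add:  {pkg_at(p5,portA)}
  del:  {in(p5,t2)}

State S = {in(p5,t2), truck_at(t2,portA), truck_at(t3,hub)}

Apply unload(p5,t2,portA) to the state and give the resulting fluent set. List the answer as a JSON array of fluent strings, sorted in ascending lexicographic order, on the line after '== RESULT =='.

Progress:
  pre ⊆ S: {in(p5,t2), truck_at(t2,portA)} ⊆ S  — applicable
  S \ del = {truck_at(t2,portA), truck_at(t3,hub)}
  ∪ add   = {pkg_at(p5,portA), truck_at(t2,portA), truck_at(t3,hub)}

== RESULT ==
["pkg_at(p5,portA)", "truck_at(t2,portA)", "truck_at(t3,hub)"]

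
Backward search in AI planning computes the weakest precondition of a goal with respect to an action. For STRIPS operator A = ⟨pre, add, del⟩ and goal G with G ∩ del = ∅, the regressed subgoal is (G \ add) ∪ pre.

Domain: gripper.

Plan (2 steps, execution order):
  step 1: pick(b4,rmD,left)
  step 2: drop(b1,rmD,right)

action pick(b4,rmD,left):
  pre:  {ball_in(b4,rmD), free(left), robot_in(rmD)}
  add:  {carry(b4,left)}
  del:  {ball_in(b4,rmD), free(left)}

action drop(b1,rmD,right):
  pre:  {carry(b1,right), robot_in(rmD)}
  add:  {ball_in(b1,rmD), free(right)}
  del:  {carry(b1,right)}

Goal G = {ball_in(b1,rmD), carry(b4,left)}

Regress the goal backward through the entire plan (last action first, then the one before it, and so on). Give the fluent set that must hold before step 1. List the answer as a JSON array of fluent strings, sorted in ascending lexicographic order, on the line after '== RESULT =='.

Regress step by step:
  through step 2 (drop(b1,rmD,right)): drop {ball_in(b1,rmD)}, keep {carry(b4,left)}, require {carry(b1,right), robot_in(rmD)}
    → {carry(b1,right), carry(b4,left), robot_in(rmD)}
  through step 1 (pick(b4,rmD,left)): drop {carry(b4,left)}, keep {carry(b1,right), robot_in(rmD)}, require {ball_in(b4,rmD), free(left), robot_in(rmD)}
    → {ball_in(b4,rmD), carry(b1,right), free(left), robot_in(rmD)}

== RESULT ==
["ball_in(b4,rmD)", "carry(b1,right)", "free(left)", "robot_in(rmD)"]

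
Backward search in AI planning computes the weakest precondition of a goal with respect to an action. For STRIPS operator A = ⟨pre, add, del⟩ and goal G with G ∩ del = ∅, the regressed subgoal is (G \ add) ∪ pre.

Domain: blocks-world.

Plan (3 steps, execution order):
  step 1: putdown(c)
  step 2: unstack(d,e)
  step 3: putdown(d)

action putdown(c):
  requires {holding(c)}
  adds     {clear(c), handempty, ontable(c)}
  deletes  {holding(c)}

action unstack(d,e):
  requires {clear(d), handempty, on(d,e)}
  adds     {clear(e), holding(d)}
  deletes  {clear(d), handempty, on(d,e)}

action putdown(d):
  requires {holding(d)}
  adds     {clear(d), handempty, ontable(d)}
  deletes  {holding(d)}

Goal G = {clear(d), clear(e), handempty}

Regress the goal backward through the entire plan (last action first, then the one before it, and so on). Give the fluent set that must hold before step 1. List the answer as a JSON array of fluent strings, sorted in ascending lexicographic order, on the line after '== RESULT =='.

Regress step by step:
  through step 3 (putdown(d)): drop {clear(d), handempty}, keep {clear(e)}, require {holding(d)}
    → {clear(e), holding(d)}
  through step 2 (unstack(d,e)): drop {clear(e), holding(d)}, keep {}, require {clear(d), handempty, on(d,e)}
    → {clear(d), handempty, on(d,e)}
  through step 1 (putdown(c)): drop {handempty}, keep {clear(d), on(d,e)}, require {holding(c)}
    → {clear(d), holding(c), on(d,e)}

== RESULT ==
["clear(d)", "holding(c)", "on(d,e)"]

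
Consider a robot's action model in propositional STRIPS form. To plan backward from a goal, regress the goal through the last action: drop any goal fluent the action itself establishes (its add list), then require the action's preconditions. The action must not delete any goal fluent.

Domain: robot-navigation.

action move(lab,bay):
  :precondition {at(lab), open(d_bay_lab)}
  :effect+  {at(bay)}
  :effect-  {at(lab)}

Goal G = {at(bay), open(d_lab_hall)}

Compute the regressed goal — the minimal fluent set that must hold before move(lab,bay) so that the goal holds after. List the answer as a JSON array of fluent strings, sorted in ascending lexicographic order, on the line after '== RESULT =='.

Regress:
  G ∩ del = {}  (empty — regression defined)
  G \ add = {at(bay), open(d_lab_hall)} \ {at(bay)} = {open(d_lab_hall)}
  ∪ pre   = {open(d_lab_hall)} ∪ {at(lab), open(d_bay_lab)}
          = {at(lab), open(d_bay_lab), open(d_lab_hall)}

== RESULT ==
["at(lab)", "open(d_bay_lab)", "open(d_lab_hall)"]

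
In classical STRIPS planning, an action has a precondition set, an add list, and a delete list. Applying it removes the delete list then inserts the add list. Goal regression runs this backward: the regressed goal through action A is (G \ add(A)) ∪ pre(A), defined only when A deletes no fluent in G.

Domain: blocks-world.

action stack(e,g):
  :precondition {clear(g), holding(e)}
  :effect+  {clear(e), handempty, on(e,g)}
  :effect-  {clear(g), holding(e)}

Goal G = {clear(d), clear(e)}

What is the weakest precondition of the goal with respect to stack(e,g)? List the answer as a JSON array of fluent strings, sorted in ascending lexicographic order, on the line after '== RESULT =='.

Regress:
  G ∩ del = {}  (empty — regression defined)
  G \ add = {clear(d), clear(e)} \ {clear(e), handempty, on(e,g)} = {clear(d)}
  ∪ pre   = {clear(d)} ∪ {clear(g), holding(e)}
          = {clear(d), clear(g), holding(e)}

== RESULT ==
["clear(d)", "clear(g)", "holding(e)"]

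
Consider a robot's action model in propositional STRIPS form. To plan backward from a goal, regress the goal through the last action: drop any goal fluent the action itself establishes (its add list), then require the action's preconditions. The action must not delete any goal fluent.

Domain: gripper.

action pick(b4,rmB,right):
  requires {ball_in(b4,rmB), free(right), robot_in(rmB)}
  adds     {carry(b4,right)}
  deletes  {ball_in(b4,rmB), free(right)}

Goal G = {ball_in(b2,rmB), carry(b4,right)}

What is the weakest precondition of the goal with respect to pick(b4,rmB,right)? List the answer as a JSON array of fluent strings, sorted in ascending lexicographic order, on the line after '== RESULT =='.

Regress:
  G ∩ del = {}  (empty — regression defined)
  G \ add = {ball_in(b2,rmB), carry(b4,right)} \ {carry(b4,right)} = {ball_in(b2,rmB)}
  ∪ pre   = {ball_in(b2,rmB)} ∪ {ball_in(b4,rmB), free(right), robot_in(rmB)}
          = {ball_in(b2,rmB), ball_in(b4,rmB), free(right), robot_in(rmB)}

== RESULT ==
["ball_in(b2,rmB)", "ball_in(b4,rmB)", "free(right)", "robot_in(rmB)"]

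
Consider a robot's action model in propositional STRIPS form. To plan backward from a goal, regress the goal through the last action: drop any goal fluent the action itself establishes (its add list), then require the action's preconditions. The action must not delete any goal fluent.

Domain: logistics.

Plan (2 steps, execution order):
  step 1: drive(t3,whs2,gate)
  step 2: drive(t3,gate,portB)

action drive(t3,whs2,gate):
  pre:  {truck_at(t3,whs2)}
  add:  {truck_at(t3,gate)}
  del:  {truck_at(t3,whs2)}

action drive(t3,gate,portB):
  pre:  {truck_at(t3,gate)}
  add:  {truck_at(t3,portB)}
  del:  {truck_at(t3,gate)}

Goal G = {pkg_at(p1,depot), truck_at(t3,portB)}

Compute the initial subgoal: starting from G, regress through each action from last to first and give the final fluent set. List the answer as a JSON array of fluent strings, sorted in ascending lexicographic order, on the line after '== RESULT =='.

Regress step by step:
  through step 2 (drive(t3,gate,portB)): drop {truck_at(t3,portB)}, keep {pkg_at(p1,depot)}, require {truck_at(t3,gate)}
    → {pkg_at(p1,depot), truck_at(t3,gate)}
  through step 1 (drive(t3,whs2,gate)): drop {truck_at(t3,gate)}, keep {pkg_at(p1,depot)}, require {truck_at(t3,whs2)}
    → {pkg_at(p1,depot), truck_at(t3,whs2)}

== RESULT ==
["pkg_at(p1,depot)", "truck_at(t3,whs2)"]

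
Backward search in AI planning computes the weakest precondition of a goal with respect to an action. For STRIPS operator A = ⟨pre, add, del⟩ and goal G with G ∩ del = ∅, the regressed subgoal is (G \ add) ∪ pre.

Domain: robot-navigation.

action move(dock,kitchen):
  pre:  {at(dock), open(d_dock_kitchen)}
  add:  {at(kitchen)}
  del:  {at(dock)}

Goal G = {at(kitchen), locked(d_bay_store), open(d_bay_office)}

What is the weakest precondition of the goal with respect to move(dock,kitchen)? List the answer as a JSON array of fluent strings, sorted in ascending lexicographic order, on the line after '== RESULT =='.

Compute (G \ add) ∪ pre:
  G ∩ del = {}  (empty — regression defined)
  G \ add = {at(kitchen), locked(d_bay_store), open(d_bay_office)} \ {at(kitchen)} = {locked(d_bay_store), open(d_bay_office)}
  ∪ pre   = {locked(d_bay_store), open(d_bay_office)} ∪ {at(dock), open(d_dock_kitchen)}
          = {at(dock), locked(d_bay_store), open(d_bay_office), open(d_dock_kitchen)}

== RESULT ==
["at(dock)", "locked(d_bay_store)", "open(d_bay_office)", "open(d_dock_kitchen)"]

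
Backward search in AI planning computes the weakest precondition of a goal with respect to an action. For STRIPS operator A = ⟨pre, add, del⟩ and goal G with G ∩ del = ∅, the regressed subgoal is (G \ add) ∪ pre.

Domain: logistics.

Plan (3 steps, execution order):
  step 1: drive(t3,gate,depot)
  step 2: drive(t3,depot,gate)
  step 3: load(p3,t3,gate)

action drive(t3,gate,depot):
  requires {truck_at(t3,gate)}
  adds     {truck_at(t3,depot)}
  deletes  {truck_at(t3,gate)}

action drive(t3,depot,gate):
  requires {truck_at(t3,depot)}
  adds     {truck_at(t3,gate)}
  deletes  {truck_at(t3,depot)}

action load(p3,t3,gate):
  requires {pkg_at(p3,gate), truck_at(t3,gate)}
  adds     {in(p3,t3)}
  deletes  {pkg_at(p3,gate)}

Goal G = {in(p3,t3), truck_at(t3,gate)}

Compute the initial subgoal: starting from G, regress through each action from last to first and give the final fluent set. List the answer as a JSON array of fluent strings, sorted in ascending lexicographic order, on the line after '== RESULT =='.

Regress step by step:
  through step 3 (load(p3,t3,gate)): drop {in(p3,t3)}, keep {truck_at(t3,gate)}, require {pkg_at(p3,gate), truck_at(t3,gate)}
    → {pkg_at(p3,gate), truck_at(t3,gate)}
  through step 2 (drive(t3,depot,gate)): drop {truck_at(t3,gate)}, keep {pkg_at(p3,gate)}, require {truck_at(t3,depot)}
    → {pkg_at(p3,gate), truck_at(t3,depot)}
  through step 1 (drive(t3,gate,depot)): drop {truck_at(t3,depot)}, keep {pkg_at(p3,gate)}, require {truck_at(t3,gate)}
    → {pkg_at(p3,gate), truck_at(t3,gate)}

== RESULT ==
["pkg_at(p3,gate)", "truck_at(t3,gate)"]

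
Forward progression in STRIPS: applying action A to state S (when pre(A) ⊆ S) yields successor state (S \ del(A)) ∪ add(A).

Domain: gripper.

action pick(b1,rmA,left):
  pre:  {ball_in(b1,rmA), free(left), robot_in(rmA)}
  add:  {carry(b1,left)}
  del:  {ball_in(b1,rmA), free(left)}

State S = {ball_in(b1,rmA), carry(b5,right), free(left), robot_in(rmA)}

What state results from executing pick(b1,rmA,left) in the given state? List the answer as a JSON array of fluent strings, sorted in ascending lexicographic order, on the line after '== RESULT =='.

Compute (S \ del) ∪ add:
  pre ⊆ S: {ball_in(b1,rmA), free(left), robot_in(rmA)} ⊆ S  — applicable
  S \ del = {carry(b5,right), robot_in(rmA)}
  ∪ add   = {carry(b1,left), carry(b5,right), robot_in(rmA)}

== RESULT ==
["carry(b1,left)", "carry(b5,right)", "robot_in(rmA)"]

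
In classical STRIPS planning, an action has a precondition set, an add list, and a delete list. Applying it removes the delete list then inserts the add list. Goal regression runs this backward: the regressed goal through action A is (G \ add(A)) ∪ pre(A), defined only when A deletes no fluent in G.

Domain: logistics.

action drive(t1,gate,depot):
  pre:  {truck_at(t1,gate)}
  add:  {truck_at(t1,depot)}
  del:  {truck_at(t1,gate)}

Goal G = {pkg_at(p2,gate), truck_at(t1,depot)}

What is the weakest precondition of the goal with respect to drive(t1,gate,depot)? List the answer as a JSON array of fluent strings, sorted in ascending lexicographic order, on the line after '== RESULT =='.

Regress:
  G ∩ del = {}  (empty — regression defined)
  G \ add = {pkg_at(p2,gate), truck_at(t1,depot)} \ {truck_at(t1,depot)} = {pkg_at(p2,gate)}
  ∪ pre   = {pkg_at(p2,gate)} ∪ {truck_at(t1,gate)}
          = {pkg_at(p2,gate), truck_at(t1,gate)}

== RESULT ==
["pkg_at(p2,gate)", "truck_at(t1,gate)"]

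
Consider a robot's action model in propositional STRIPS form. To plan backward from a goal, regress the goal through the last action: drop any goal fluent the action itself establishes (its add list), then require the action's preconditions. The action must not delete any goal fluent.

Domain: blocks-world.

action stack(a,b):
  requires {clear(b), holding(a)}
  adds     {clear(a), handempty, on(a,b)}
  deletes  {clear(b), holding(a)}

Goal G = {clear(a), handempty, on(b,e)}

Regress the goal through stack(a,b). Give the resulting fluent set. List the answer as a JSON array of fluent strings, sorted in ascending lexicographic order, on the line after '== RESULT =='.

Compute (G \ add) ∪ pre:
  G ∩ del = {}  (empty — regression defined)
  G \ add = {clear(a), handempty, on(b,e)} \ {clear(a), handempty, on(a,b)} = {on(b,e)}
  ∪ pre   = {on(b,e)} ∪ {clear(b), holding(a)}
          = {clear(b), holding(a), on(b,e)}

== RESULT ==
["clear(b)", "holding(a)", "on(b,e)"]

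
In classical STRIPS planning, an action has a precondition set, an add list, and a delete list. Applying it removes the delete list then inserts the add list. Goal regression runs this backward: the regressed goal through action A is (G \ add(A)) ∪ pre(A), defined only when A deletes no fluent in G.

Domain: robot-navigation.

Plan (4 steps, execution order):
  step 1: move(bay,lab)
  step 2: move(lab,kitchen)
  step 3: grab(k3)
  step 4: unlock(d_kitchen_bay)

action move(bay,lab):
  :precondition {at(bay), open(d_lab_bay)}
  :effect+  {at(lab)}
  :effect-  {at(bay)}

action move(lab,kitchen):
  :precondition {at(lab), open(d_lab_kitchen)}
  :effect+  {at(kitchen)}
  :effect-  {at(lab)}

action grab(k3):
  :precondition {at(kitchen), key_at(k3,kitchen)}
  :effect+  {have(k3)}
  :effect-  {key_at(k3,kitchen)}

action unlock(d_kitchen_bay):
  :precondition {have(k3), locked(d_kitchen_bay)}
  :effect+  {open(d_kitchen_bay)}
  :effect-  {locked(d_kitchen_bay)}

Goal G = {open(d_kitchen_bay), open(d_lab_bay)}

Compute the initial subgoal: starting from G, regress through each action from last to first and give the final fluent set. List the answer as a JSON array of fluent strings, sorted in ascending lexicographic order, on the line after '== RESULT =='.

Regress step by step:
  through step 4 (unlock(d_kitchen_bay)): drop {open(d_kitchen_bay)}, keep {open(d_lab_bay)}, require {have(k3), locked(d_kitchen_bay)}
    → {have(k3), locked(d_kitchen_bay), open(d_lab_bay)}
  through step 3 (grab(k3)): drop {have(k3)}, keep {locked(d_kitchen_bay), open(d_lab_bay)}, require {at(kitchen), key_at(k3,kitchen)}
    → {at(kitchen), key_at(k3,kitchen), locked(d_kitchen_bay), open(d_lab_bay)}
  through step 2 (move(lab,kitchen)): drop {at(kitchen)}, keep {key_at(k3,kitchen), locked(d_kitchen_bay), open(d_lab_bay)}, require {at(lab), open(d_lab_kitchen)}
    → {at(lab), key_at(k3,kitchen), locked(d_kitchen_bay), open(d_lab_bay), open(d_lab_kitchen)}
  through step 1 (move(bay,lab)): drop {at(lab)}, keep {key_at(k3,kitchen), locked(d_kitchen_bay), open(d_lab_bay), open(d_lab_kitchen)}, require {at(bay), open(d_lab_bay)}
    → {at(bay), key_at(k3,kitchen), locked(d_kitchen_bay), open(d_lab_bay), open(d_lab_kitchen)}

== RESULT ==
["at(bay)", "key_at(k3,kitchen)", "locked(d_kitchen_bay)", "open(d_lab_bay)", "open(d_lab_kitchen)"]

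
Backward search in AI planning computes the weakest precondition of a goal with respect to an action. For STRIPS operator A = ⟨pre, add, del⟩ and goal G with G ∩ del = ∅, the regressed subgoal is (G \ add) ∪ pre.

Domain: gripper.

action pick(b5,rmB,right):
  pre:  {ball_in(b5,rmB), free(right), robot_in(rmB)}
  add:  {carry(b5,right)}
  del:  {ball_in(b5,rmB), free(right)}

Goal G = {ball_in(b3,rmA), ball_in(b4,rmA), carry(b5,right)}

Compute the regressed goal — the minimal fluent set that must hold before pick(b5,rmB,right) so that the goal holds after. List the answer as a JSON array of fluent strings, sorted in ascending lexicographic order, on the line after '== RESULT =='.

Compute (G \ add) ∪ pre:
  G ∩ del = {}  (empty — regression defined)
  G \ add = {ball_in(b3,rmA), ball_in(b4,rmA), carry(b5,right)} \ {carry(b5,right)} = {ball_in(b3,rmA), ball_in(b4,rmA)}
  ∪ pre   = {ball_in(b3,rmA), ball_in(b4,rmA)} ∪ {ball_in(b5,rmB), free(right), robot_in(rmB)}
          = {ball_in(b3,rmA), ball_in(b4,rmA), ball_in(b5,rmB), free(right), robot_in(rmB)}

== RESULT ==
["ball_in(b3,rmA)", "ball_in(b4,rmA)", "ball_in(b5,rmB)", "free(right)", "robot_in(rmB)"]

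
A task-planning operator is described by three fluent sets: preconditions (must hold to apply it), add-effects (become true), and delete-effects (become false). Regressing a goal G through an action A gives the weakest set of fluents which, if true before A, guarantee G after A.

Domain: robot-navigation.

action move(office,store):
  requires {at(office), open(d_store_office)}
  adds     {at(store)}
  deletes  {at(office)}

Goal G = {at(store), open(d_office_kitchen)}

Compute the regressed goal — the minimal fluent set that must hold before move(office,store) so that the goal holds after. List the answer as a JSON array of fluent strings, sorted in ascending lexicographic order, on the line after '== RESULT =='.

Compute (G \ add) ∪ pre:
  G ∩ del = {}  (empty — regression defined)
  G \ add = {at(store), open(d_office_kitchen)} \ {at(store)} = {open(d_office_kitchen)}
  ∪ pre   = {open(d_office_kitchen)} ∪ {at(office), open(d_store_office)}
          = {at(office), open(d_office_kitchen), open(d_store_office)}

== RESULT ==
["at(office)", "open(d_office_kitchen)", "open(d_store_office)"]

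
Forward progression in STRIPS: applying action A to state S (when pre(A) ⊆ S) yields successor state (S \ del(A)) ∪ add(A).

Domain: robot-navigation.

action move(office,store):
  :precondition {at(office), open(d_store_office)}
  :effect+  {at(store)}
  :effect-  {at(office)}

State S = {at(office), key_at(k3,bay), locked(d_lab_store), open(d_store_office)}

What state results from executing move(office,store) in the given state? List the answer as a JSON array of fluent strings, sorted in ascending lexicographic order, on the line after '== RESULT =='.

Compute (S \ del) ∪ add:
  pre ⊆ S: {at(office), open(d_store_office)} ⊆ S  — applicable
  S \ del = {key_at(k3,bay), locked(d_lab_store), open(d_store_office)}
  ∪ add   = {at(store), key_at(k3,bay), locked(d_lab_store), open(d_store_office)}

== RESULT ==
["at(store)", "key_at(k3,bay)", "locked(d_lab_store)", "open(d_store_office)"]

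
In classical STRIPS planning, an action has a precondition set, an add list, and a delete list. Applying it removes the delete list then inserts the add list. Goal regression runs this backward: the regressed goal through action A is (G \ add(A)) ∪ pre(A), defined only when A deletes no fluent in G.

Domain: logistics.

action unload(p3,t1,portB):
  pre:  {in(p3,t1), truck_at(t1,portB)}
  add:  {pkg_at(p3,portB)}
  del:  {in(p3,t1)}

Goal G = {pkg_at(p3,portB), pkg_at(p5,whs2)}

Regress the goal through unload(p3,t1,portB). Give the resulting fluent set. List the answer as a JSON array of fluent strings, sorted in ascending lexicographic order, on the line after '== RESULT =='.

Regress:
  G ∩ del = {}  (empty — regression defined)
  G \ add = {pkg_at(p3,portB), pkg_at(p5,whs2)} \ {pkg_at(p3,portB)} = {pkg_at(p5,whs2)}
  ∪ pre   = {pkg_at(p5,whs2)} ∪ {in(p3,t1), truck_at(t1,portB)}
          = {in(p3,t1), pkg_at(p5,whs2), truck_at(t1,portB)}

== RESULT ==
["in(p3,t1)", "pkg_at(p5,whs2)", "truck_at(t1,portB)"]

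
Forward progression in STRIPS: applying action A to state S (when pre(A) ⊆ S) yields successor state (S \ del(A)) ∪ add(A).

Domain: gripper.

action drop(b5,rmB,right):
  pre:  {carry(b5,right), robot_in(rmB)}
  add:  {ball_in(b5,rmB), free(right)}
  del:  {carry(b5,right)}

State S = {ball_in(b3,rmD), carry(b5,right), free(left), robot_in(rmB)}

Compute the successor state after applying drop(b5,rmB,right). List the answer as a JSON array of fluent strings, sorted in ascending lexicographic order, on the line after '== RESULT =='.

Compute (S \ del) ∪ add:
  pre ⊆ S: {carry(b5,right), robot_in(rmB)} ⊆ S  — applicable
  S \ del = {ball_in(b3,rmD), free(left), robot_in(rmB)}
  ∪ add   = {ball_in(b3,rmD), ball_in(b5,rmB), free(left), free(right), robot_in(rmB)}

== RESULT ==
["ball_in(b3,rmD)", "ball_in(b5,rmB)", "free(left)", "free(right)", "robot_in(rmB)"]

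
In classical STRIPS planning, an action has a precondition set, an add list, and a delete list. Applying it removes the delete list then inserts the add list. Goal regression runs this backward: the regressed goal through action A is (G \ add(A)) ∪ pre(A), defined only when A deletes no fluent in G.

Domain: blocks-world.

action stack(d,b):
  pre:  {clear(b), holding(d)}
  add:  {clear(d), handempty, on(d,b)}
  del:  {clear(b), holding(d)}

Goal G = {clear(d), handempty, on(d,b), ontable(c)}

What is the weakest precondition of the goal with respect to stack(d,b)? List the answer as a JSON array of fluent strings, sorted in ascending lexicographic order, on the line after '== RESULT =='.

Regress:
  G ∩ del = {}  (empty — regression defined)
  G \ add = {clear(d), handempty, on(d,b), ontable(c)} \ {clear(d), handempty, on(d,b)} = {ontable(c)}
  ∪ pre   = {ontable(c)} ∪ {clear(b), holding(d)}
          = {clear(b), holding(d), ontable(c)}

== RESULT ==
["clear(b)", "holding(d)", "ontable(c)"]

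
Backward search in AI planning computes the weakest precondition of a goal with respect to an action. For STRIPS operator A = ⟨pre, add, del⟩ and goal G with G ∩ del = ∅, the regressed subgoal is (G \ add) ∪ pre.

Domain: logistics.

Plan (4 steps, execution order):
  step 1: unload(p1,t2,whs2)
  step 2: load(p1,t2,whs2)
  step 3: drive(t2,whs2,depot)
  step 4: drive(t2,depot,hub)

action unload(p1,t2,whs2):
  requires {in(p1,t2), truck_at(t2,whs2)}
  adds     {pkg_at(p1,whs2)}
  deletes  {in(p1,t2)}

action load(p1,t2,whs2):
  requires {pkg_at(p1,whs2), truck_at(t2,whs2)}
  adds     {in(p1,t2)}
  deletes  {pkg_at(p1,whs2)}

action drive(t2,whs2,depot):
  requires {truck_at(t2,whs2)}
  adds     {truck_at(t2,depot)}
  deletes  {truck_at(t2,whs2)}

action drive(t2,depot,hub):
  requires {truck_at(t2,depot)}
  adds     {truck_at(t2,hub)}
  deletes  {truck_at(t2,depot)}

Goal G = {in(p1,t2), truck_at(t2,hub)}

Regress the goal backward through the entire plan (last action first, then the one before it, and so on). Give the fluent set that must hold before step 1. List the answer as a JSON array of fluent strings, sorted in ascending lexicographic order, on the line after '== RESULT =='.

Regress step by step:
  through step 4 (drive(t2,depot,hub)): drop {truck_at(t2,hub)}, keep {in(p1,t2)}, require {truck_at(t2,depot)}
    → {in(p1,t2), truck_at(t2,depot)}
  through step 3 (drive(t2,whs2,depot)): drop {truck_at(t2,depot)}, keep {in(p1,t2)}, require {truck_at(t2,whs2)}
    → {in(p1,t2), truck_at(t2,whs2)}
  through step 2 (load(p1,t2,whs2)): drop {in(p1,t2)}, keep {truck_at(t2,whs2)}, require {pkg_at(p1,whs2), truck_at(t2,whs2)}
    → {pkg_at(p1,whs2), truck_at(t2,whs2)}
  through step 1 (unload(p1,t2,whs2)): drop {pkg_at(p1,whs2)}, keep {truck_at(t2,whs2)}, require {in(p1,t2), truck_at(t2,whs2)}
    → {in(p1,t2), truck_at(t2,whs2)}

== RESULT ==
["in(p1,t2)", "truck_at(t2,whs2)"]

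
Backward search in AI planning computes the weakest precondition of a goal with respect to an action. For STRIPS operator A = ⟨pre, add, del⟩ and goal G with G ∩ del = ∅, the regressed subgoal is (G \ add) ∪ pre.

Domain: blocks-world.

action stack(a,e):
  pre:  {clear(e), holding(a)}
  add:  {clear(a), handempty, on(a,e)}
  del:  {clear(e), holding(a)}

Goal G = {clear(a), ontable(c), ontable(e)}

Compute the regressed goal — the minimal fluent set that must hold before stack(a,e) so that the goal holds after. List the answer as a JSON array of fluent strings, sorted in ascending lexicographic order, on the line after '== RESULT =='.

Compute (G \ add) ∪ pre:
  G ∩ del = {}  (empty — regression defined)
  G \ add = {clear(a), ontable(c), ontable(e)} \ {clear(a), handempty, on(a,e)} = {ontable(c), ontable(e)}
  ∪ pre   = {ontable(c), ontable(e)} ∪ {clear(e), holding(a)}
          = {clear(e), holding(a), ontable(c), ontable(e)}

== RESULT ==
["clear(e)", "holding(a)", "ontable(c)", "ontable(e)"]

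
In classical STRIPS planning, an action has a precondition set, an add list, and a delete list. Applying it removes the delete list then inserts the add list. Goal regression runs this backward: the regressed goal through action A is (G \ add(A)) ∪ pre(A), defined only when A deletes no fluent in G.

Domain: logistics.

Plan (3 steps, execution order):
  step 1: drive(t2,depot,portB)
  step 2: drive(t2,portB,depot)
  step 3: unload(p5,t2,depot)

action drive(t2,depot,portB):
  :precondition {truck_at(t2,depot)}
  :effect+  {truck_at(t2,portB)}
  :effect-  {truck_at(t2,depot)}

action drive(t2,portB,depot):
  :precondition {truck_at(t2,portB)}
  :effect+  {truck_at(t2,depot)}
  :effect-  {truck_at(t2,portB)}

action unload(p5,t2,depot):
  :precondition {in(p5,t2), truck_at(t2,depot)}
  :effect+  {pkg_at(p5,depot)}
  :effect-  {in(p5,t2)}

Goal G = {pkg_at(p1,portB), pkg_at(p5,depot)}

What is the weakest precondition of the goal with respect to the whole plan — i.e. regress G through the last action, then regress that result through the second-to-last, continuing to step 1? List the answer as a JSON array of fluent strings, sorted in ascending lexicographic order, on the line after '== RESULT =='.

Work backward from the goal:
  through step 3 (unload(p5,t2,depot)): drop {pkg_at(p5,depot)}, keep {pkg_at(p1,portB)}, require {in(p5,t2), truck_at(t2,depot)}
    → {in(p5,t2), pkg_at(p1,portB), truck_at(t2,depot)}
  through step 2 (drive(t2,portB,depot)): drop {truck_at(t2,depot)}, keep {in(p5,t2), pkg_at(p1,portB)}, require {truck_at(t2,portB)}
    → {in(p5,t2), pkg_at(p1,portB), truck_at(t2,portB)}
  through step 1 (drive(t2,depot,portB)): drop {truck_at(t2,portB)}, keep {in(p5,t2), pkg_at(p1,portB)}, require {truck_at(t2,depot)}
    → {in(p5,t2), pkg_at(p1,portB), truck_at(t2,depot)}

== RESULT ==
["in(p5,t2)", "pkg_at(p1,portB)", "truck_at(t2,depot)"]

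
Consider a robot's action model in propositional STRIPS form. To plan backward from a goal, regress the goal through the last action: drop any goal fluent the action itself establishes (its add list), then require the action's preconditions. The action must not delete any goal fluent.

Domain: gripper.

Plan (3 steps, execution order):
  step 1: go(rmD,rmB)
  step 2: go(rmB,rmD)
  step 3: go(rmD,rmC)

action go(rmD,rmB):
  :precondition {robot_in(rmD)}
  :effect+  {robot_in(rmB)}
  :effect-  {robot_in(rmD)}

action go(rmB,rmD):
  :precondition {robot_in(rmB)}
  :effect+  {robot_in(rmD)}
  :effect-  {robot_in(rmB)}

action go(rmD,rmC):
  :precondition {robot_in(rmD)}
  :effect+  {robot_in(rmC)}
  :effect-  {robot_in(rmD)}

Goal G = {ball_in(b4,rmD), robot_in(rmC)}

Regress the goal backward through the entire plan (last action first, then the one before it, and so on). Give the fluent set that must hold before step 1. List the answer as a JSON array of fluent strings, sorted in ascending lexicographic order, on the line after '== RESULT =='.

Work backward from the goal:
  through step 3 (go(rmD,rmC)): drop {robot_in(rmC)}, keep {ball_in(b4,rmD)}, require {robot_in(rmD)}
    → {ball_in(b4,rmD), robot_in(rmD)}
  through step 2 (go(rmB,rmD)): drop {robot_in(rmD)}, keep {ball_in(b4,rmD)}, require {robot_in(rmB)}
    → {ball_in(b4,rmD), robot_in(rmB)}
  through step 1 (go(rmD,rmB)): drop {robot_in(rmB)}, keep {ball_in(b4,rmD)}, require {robot_in(rmD)}
    → {ball_in(b4,rmD), robot_in(rmD)}

== RESULT ==
["ball_in(b4,rmD)", "robot_in(rmD)"]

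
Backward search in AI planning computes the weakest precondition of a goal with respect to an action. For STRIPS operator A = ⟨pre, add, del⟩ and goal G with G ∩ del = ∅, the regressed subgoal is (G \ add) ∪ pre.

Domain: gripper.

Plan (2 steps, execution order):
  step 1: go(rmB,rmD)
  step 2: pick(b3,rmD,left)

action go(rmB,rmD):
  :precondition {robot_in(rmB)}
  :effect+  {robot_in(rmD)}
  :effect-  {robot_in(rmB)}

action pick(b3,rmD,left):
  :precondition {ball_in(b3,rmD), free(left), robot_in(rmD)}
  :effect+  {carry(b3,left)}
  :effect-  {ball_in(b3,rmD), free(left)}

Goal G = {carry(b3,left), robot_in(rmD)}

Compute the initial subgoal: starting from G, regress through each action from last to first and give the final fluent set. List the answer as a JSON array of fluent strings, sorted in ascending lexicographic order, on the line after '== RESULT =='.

Work backward from the goal:
  through step 2 (pick(b3,rmD,left)): drop {carry(b3,left)}, keep {robot_in(rmD)}, require {ball_in(b3,rmD), free(left), robot_in(rmD)}
    → {ball_in(b3,rmD), free(left), robot_in(rmD)}
  through step 1 (go(rmB,rmD)): drop {robot_in(rmD)}, keep {ball_in(b3,rmD), free(left)}, require {robot_in(rmB)}
    → {ball_in(b3,rmD), free(left), robot_in(rmB)}

== RESULT ==
["ball_in(b3,rmD)", "free(left)", "robot_in(rmB)"]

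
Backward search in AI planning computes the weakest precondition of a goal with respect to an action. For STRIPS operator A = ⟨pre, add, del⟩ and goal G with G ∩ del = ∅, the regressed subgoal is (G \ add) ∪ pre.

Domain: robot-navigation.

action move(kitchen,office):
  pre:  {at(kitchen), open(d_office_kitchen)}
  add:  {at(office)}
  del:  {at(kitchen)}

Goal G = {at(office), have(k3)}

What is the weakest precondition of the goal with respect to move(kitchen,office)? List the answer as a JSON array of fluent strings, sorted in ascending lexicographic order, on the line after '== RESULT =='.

Regress:
  G ∩ del = {}  (empty — regression defined)
  G \ add = {at(office), have(k3)} \ {at(office)} = {have(k3)}
  ∪ pre   = {have(k3)} ∪ {at(kitchen), open(d_office_kitchen)}
          = {at(kitchen), have(k3), open(d_office_kitchen)}

== RESULT ==
["at(kitchen)", "have(k3)", "open(d_office_kitchen)"]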